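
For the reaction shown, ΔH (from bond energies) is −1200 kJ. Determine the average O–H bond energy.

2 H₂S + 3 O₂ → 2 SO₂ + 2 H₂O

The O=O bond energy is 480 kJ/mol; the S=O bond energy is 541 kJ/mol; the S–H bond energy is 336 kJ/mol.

D(O–H) ≈ 455 kJ/mol

Let D be the O–H bond energy.
Σ(broken) = 3×480 + 4×336 = 2784
Σ(formed) = 4×D + 4×541 = 2164 + 4D
ΔH = Σ(broken) − Σ(formed) = (2784) − (2164 + 4D) = +620 − 4D
Setting this equal to −1200 kJ gives 4D = 1820, so D = 455 kJ/mol.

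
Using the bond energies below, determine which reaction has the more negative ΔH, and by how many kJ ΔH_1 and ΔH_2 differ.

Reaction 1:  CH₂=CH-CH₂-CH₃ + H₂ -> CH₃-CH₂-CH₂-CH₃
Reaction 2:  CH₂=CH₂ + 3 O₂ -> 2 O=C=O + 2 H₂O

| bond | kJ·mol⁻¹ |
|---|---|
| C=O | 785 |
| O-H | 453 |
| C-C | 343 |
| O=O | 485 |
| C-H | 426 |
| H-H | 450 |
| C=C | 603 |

Reaction 2, by 1048 kJ

Reaction 1:
  Bonds broken (reactants):
    C-C: 2 × 343 = 686
    C-H: 8 × 426 = 3408
    C=C: 1 × 603 = 603
    H-H: 1 × 450 = 450
    Σ(broken) = 5147 kJ
  Bonds formed (products):
    C-C: 3 × 343 = 1029
    C-H: 10 × 426 = 4260
    Σ(formed) = 5289 kJ
  ΔH_1 = 5147 − 5289 = −142 kJ
Reaction 2:
  Bonds broken (reactants):
    C-H: 4 × 426 = 1704
    C=C: 1 × 603 = 603
    O=O: 3 × 485 = 1455
    Σ(broken) = 3762 kJ
  Bonds formed (products):
    C=O: 4 × 785 = 3140
    O-H: 4 × 453 = 1812
    Σ(formed) = 4952 kJ
  ΔH_2 = 3762 − 4952 = −1190 kJ
ΔH_1 − ΔH_2 = +1048 kJ, so reaction 2 has the more negative ΔH; |ΔH_1 − ΔH_2| = 1048 kJ.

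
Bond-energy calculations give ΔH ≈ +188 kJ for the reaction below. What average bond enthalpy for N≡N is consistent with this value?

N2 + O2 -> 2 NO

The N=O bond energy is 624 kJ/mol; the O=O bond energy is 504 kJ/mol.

Let D be the N≡N bond energy.
Σ(broken) = 1×D + 1×504 = 504 + D
Σ(formed) = 2×624 = 1248
ΔH = Σ(broken) − Σ(formed) = (504 + D) − (1248) = −744 + D
Setting this equal to +188 kJ gives D = 932 kJ/mol.

D(N≡N) ≈ 932 kJ/mol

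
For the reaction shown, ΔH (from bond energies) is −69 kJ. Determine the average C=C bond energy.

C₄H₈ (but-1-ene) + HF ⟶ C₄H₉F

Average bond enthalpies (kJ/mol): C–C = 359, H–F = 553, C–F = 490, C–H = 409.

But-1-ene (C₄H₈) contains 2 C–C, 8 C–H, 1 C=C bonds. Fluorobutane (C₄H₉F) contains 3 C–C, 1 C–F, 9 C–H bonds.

D(C=C) ≈ 636 kJ/mol

Let D be the C=C bond energy.
Σ(broken) = 2×359 + 8×409 + 1×D + 1×553 = 4543 + D
Σ(formed) = 3×359 + 1×490 + 9×409 = 5248
ΔH = Σ(broken) − Σ(formed) = (4543 + D) − (5248) = −705 + D
Setting this equal to −69 kJ gives D = 636 kJ/mol.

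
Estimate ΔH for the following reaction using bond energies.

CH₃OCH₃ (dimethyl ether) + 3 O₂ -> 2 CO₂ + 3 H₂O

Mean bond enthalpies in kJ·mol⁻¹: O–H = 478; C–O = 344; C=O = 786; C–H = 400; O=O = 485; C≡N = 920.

ΔH ≈ −1469 kJ

Bonds broken (reactants):
  C–H: 6 × 400 = 2400
  C–O: 2 × 344 = 688
  O=O: 3 × 485 = 1455
  Σ(broken) = 4543 kJ
Bonds formed (products):
  C=O: 4 × 786 = 3144
  O–H: 6 × 478 = 2868
  Σ(formed) = 6012 kJ
ΔH = Σ(broken) − Σ(formed) = 4543 − 6012 = −1469 kJ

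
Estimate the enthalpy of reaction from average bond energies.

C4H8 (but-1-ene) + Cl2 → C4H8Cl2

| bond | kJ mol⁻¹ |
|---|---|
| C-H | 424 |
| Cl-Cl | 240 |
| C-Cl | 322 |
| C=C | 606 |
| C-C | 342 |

Bonds broken (reactants):
  C-C: 2 × 342 = 684
  C-H: 8 × 424 = 3392
  C=C: 1 × 606 = 606
  Cl-Cl: 1 × 240 = 240
  Σ(broken) = 4922 kJ
Bonds formed (products):
  C-C: 3 × 342 = 1026
  C-Cl: 2 × 322 = 644
  C-H: 8 × 424 = 3392
  Σ(formed) = 5062 kJ
ΔH = Σ(broken) − Σ(formed) = 4922 − 5062 = −140 kJ

ΔH ≈ −140 kJ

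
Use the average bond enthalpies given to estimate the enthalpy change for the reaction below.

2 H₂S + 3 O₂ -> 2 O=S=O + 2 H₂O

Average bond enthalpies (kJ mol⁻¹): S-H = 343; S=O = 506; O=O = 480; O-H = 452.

Bonds broken (reactants):
  O=O: 3 × 480 = 1440
  S-H: 4 × 343 = 1372
  Σ(broken) = 2812 kJ
Bonds formed (products):
  O-H: 4 × 452 = 1808
  S=O: 4 × 506 = 2024
  Σ(formed) = 3832 kJ
ΔH = Σ(broken) − Σ(formed) = 2812 − 3832 = −1020 kJ

ΔH ≈ −1020 kJ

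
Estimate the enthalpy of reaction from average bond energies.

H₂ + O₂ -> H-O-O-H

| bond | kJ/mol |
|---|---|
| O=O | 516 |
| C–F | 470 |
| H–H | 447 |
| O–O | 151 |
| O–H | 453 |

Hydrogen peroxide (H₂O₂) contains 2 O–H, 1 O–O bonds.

ΔH ≈ −94 kJ

Bonds broken (reactants):
  H–H: 1 × 447 = 447
  O=O: 1 × 516 = 516
  Σ(broken) = 963 kJ
Bonds formed (products):
  O–H: 2 × 453 = 906
  O–O: 1 × 151 = 151
  Σ(formed) = 1057 kJ
ΔH = Σ(broken) − Σ(formed) = 963 − 1057 = −94 kJ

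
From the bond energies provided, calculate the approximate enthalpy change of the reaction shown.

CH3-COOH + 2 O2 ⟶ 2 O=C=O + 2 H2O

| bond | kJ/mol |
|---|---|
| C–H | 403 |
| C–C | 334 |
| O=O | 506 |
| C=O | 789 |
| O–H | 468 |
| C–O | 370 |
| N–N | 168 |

Bonds broken (reactants):
  C–C: 1 × 334 = 334
  C–H: 3 × 403 = 1209
  C–O: 1 × 370 = 370
  C=O: 1 × 789 = 789
  O–H: 1 × 468 = 468
  O=O: 2 × 506 = 1012
  Σ(broken) = 4182 kJ
Bonds formed (products):
  C=O: 4 × 789 = 3156
  O–H: 4 × 468 = 1872
  Σ(formed) = 5028 kJ
ΔH = Σ(broken) − Σ(formed) = 4182 − 5028 = −846 kJ

ΔH ≈ −846 kJ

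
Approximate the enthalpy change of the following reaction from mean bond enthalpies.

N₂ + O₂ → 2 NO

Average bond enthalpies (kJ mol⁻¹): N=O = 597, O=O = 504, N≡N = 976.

Bonds broken (reactants):
  N≡N: 1 × 976 = 976
  O=O: 1 × 504 = 504
  Σ(broken) = 1480 kJ
Bonds formed (products):
  N=O: 2 × 597 = 1194
  Σ(formed) = 1194 kJ
ΔH = Σ(broken) − Σ(formed) = 1480 − 1194 = +286 kJ

ΔH ≈ +286 kJ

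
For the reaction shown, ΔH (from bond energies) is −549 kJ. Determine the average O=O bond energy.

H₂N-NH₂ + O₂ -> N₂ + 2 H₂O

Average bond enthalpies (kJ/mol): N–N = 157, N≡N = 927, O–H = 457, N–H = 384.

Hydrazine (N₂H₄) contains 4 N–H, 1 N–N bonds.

Let D be the O=O bond energy.
Σ(broken) = 4×384 + 1×157 + 1×D = 1693 + D
Σ(formed) = 1×927 + 4×457 = 2755
ΔH = Σ(broken) − Σ(formed) = (1693 + D) − (2755) = −1062 + D
Setting this equal to −549 kJ gives D = 513 kJ/mol.

D(O=O) ≈ 513 kJ/mol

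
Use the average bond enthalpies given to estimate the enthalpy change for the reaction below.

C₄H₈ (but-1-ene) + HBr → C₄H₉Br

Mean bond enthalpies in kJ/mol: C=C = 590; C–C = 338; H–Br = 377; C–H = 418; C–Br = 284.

Bonds broken (reactants):
  C–C: 2 × 338 = 676
  C–H: 8 × 418 = 3344
  C=C: 1 × 590 = 590
  H–Br: 1 × 377 = 377
  Σ(broken) = 4987 kJ
Bonds formed (products):
  C–Br: 1 × 284 = 284
  C–C: 3 × 338 = 1014
  C–H: 9 × 418 = 3762
  Σ(formed) = 5060 kJ
ΔH = Σ(broken) − Σ(formed) = 4987 − 5060 = −73 kJ

ΔH ≈ −73 kJ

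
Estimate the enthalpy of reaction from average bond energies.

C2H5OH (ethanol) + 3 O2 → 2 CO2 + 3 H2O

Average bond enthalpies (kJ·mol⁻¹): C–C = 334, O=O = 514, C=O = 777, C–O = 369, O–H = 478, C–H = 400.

Bonds broken (reactants):
  C–C: 1 × 334 = 334
  C–H: 5 × 400 = 2000
  C–O: 1 × 369 = 369
  O–H: 1 × 478 = 478
  O=O: 3 × 514 = 1542
  Σ(broken) = 4723 kJ
Bonds formed (products):
  C=O: 4 × 777 = 3108
  O–H: 6 × 478 = 2868
  Σ(formed) = 5976 kJ
ΔH = Σ(broken) − Σ(formed) = 4723 − 5976 = −1253 kJ

ΔH ≈ −1253 kJ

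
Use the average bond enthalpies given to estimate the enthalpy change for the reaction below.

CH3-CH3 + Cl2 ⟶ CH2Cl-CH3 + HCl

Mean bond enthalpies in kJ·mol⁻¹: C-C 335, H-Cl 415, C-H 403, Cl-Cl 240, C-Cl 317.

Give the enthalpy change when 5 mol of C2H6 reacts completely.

ΔH = −445 kJ

Bonds broken (reactants):
  C-C: 1 × 335 = 335
  C-H: 6 × 403 = 2418
  Cl-Cl: 1 × 240 = 240
  Σ(broken) = 2993 kJ
Bonds formed (products):
  C-C: 1 × 335 = 335
  C-Cl: 1 × 317 = 317
  C-H: 5 × 403 = 2015
  H-Cl: 1 × 415 = 415
  Σ(formed) = 3082 kJ
ΔH = Σ(broken) − Σ(formed) = 2993 − 3082 = −89 kJ
For 5× the reaction as written: 5 × (−89) = −445 kJ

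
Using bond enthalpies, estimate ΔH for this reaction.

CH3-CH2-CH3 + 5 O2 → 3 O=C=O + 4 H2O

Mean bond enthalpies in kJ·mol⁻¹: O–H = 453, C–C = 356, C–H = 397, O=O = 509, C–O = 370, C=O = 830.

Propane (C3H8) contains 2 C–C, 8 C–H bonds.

Bonds broken (reactants):
  C–C: 2 × 356 = 712
  C–H: 8 × 397 = 3176
  O=O: 5 × 509 = 2545
  Σ(broken) = 6433 kJ
Bonds formed (products):
  C=O: 6 × 830 = 4980
  O–H: 8 × 453 = 3624
  Σ(formed) = 8604 kJ
ΔH = Σ(broken) − Σ(formed) = 6433 − 8604 = −2171 kJ

ΔH ≈ −2171 kJ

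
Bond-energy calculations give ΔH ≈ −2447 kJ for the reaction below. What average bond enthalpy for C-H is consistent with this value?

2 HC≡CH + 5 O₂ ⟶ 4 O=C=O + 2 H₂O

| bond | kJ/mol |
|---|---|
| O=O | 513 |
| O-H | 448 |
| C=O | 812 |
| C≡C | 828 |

Let D be the C-H bond energy.
Σ(broken) = 2×828 + 4×D + 5×513 = 4221 + 4D
Σ(formed) = 8×812 + 4×448 = 8288
ΔH = Σ(broken) − Σ(formed) = (4221 + 4D) − (8288) = −4067 + 4D
Setting this equal to −2447 kJ gives 4D = 1620, so D = 405 kJ/mol.

D(C-H) ≈ 405 kJ/mol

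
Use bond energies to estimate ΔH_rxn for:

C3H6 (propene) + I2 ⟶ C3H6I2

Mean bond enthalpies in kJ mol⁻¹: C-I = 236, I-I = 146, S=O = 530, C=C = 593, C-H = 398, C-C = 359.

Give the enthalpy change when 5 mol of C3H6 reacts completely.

Bonds broken (reactants):
  C-C: 1 × 359 = 359
  C-H: 6 × 398 = 2388
  C=C: 1 × 593 = 593
  I-I: 1 × 146 = 146
  Σ(broken) = 3486 kJ
Bonds formed (products):
  C-C: 2 × 359 = 718
  C-H: 6 × 398 = 2388
  C-I: 2 × 236 = 472
  Σ(formed) = 3578 kJ
ΔH = Σ(broken) − Σ(formed) = 3486 − 3578 = −92 kJ
For 5× the reaction as written: 5 × (−92) = −460 kJ

ΔH = −460 kJ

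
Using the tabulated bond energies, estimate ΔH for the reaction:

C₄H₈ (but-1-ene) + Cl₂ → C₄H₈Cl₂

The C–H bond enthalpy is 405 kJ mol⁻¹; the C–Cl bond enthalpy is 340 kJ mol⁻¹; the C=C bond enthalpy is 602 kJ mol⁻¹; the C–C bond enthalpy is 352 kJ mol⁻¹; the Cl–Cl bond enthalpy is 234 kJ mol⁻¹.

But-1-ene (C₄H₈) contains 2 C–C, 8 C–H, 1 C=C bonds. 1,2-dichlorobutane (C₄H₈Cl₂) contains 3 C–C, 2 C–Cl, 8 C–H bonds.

ΔH ≈ −196 kJ

Bonds broken (reactants):
  C–C: 2 × 352 = 704
  C–H: 8 × 405 = 3240
  C=C: 1 × 602 = 602
  Cl–Cl: 1 × 234 = 234
  Σ(broken) = 4780 kJ
Bonds formed (products):
  C–C: 3 × 352 = 1056
  C–Cl: 2 × 340 = 680
  C–H: 8 × 405 = 3240
  Σ(formed) = 4976 kJ
ΔH = Σ(broken) − Σ(formed) = 4780 − 4976 = −196 kJ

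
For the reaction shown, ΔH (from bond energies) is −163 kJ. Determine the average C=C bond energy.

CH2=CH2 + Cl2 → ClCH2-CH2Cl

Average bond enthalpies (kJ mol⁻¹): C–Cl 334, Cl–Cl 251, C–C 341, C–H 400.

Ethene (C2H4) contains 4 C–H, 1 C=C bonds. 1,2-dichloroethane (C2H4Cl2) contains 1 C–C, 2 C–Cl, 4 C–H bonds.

D(C=C) ≈ 595 kJ/mol

Let D be the C=C bond energy.
Σ(broken) = 4×400 + 1×D + 1×251 = 1851 + D
Σ(formed) = 1×341 + 2×334 + 4×400 = 2609
ΔH = Σ(broken) − Σ(formed) = (1851 + D) − (2609) = −758 + D
Setting this equal to −163 kJ gives D = 595 kJ/mol.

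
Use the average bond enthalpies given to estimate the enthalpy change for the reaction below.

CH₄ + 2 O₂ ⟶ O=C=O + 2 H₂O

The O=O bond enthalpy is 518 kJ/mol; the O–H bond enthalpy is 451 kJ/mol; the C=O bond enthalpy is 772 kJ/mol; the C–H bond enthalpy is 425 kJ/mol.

ΔH ≈ −612 kJ

Bonds broken (reactants):
  C–H: 4 × 425 = 1700
  O=O: 2 × 518 = 1036
  Σ(broken) = 2736 kJ
Bonds formed (products):
  C=O: 2 × 772 = 1544
  O–H: 4 × 451 = 1804
  Σ(formed) = 3348 kJ
ΔH = Σ(broken) − Σ(formed) = 2736 − 3348 = −612 kJ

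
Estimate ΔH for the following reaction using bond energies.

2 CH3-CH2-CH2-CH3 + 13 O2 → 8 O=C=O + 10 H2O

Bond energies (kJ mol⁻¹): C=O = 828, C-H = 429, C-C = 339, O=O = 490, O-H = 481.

ΔH ≈ −5884 kJ

Bonds broken (reactants):
  C-C: 6 × 339 = 2034
  C-H: 20 × 429 = 8580
  O=O: 13 × 490 = 6370
  Σ(broken) = 16984 kJ
Bonds formed (products):
  C=O: 16 × 828 = 13248
  O-H: 20 × 481 = 9620
  Σ(formed) = 22868 kJ
ΔH = Σ(broken) − Σ(formed) = 16984 − 22868 = −5884 kJ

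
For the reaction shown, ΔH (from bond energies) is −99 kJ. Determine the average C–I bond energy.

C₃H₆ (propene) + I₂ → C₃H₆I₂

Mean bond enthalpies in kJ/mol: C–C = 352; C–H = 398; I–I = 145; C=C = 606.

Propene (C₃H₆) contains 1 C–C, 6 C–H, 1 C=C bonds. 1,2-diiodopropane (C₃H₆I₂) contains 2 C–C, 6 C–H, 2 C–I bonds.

D(C–I) ≈ 249 kJ/mol

Let D be the C–I bond energy.
Σ(broken) = 1×352 + 6×398 + 1×606 + 1×145 = 3491
Σ(formed) = 2×352 + 6×398 + 2×D = 3092 + 2D
ΔH = Σ(broken) − Σ(formed) = (3491) − (3092 + 2D) = +399 − 2D
Setting this equal to −99 kJ gives 2D = 498, so D = 249 kJ/mol.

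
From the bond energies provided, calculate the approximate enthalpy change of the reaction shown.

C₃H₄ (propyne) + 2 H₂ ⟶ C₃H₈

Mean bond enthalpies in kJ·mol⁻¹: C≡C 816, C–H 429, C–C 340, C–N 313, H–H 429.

Bonds broken (reactants):
  C≡C: 1 × 816 = 816
  C–C: 1 × 340 = 340
  C–H: 4 × 429 = 1716
  H–H: 2 × 429 = 858
  Σ(broken) = 3730 kJ
Bonds formed (products):
  C–C: 2 × 340 = 680
  C–H: 8 × 429 = 3432
  Σ(formed) = 4112 kJ
ΔH = Σ(broken) − Σ(formed) = 3730 − 4112 = −382 kJ

ΔH ≈ −382 kJ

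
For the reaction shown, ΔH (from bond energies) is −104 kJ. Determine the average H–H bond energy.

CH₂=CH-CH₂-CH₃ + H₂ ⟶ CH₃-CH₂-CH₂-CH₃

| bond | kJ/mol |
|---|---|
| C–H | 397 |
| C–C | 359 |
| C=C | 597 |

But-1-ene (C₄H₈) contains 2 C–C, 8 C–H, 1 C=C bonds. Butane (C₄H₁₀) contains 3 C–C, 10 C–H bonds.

Let D be the H–H bond energy.
Σ(broken) = 2×359 + 8×397 + 1×597 + 1×D = 4491 + D
Σ(formed) = 3×359 + 10×397 = 5047
ΔH = Σ(broken) − Σ(formed) = (4491 + D) − (5047) = −556 + D
Setting this equal to −104 kJ gives D = 452 kJ/mol.

D(H–H) ≈ 452 kJ/mol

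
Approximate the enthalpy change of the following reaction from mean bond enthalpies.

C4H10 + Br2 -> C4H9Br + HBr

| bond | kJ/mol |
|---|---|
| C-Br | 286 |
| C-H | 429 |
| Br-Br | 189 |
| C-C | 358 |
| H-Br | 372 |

ΔH ≈ −40 kJ

Bonds broken (reactants):
  Br-Br: 1 × 189 = 189
  C-C: 3 × 358 = 1074
  C-H: 10 × 429 = 4290
  Σ(broken) = 5553 kJ
Bonds formed (products):
  C-Br: 1 × 286 = 286
  C-C: 3 × 358 = 1074
  C-H: 9 × 429 = 3861
  H-Br: 1 × 372 = 372
  Σ(formed) = 5593 kJ
ΔH = Σ(broken) − Σ(formed) = 5553 − 5593 = −40 kJ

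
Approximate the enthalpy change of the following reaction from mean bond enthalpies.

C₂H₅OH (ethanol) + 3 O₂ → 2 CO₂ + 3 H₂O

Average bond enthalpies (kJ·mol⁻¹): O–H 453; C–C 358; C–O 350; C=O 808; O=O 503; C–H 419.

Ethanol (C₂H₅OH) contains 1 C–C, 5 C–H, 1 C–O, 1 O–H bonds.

ΔH ≈ −1185 kJ

Bonds broken (reactants):
  C–C: 1 × 358 = 358
  C–H: 5 × 419 = 2095
  C–O: 1 × 350 = 350
  O–H: 1 × 453 = 453
  O=O: 3 × 503 = 1509
  Σ(broken) = 4765 kJ
Bonds formed (products):
  C=O: 4 × 808 = 3232
  O–H: 6 × 453 = 2718
  Σ(formed) = 5950 kJ
ΔH = Σ(broken) − Σ(formed) = 4765 − 5950 = −1185 kJ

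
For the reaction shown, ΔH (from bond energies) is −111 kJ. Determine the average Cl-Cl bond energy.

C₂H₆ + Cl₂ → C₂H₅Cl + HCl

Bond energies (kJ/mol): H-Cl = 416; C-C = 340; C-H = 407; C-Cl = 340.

Let D be the Cl-Cl bond energy.
Σ(broken) = 1×340 + 6×407 + 1×D = 2782 + D
Σ(formed) = 1×340 + 1×340 + 5×407 + 1×416 = 3131
ΔH = Σ(broken) − Σ(formed) = (2782 + D) − (3131) = −349 + D
Setting this equal to −111 kJ gives D = 238 kJ/mol.

D(Cl-Cl) ≈ 238 kJ/mol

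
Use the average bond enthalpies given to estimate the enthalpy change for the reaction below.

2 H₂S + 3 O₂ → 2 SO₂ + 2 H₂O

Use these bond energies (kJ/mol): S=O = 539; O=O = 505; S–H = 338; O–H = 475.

Bonds broken (reactants):
  O=O: 3 × 505 = 1515
  S–H: 4 × 338 = 1352
  Σ(broken) = 2867 kJ
Bonds formed (products):
  O–H: 4 × 475 = 1900
  S=O: 4 × 539 = 2156
  Σ(formed) = 4056 kJ
ΔH = Σ(broken) − Σ(formed) = 2867 − 4056 = −1189 kJ

ΔH ≈ −1189 kJ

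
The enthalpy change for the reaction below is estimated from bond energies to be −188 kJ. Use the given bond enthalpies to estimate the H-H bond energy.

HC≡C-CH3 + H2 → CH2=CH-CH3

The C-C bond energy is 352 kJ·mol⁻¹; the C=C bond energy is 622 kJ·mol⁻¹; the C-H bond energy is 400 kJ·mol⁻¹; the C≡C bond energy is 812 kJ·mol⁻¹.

D(H-H) ≈ 422 kJ/mol

Let D be the H-H bond energy.
Σ(broken) = 1×812 + 1×352 + 4×400 + 1×D = 2764 + D
Σ(formed) = 1×352 + 6×400 + 1×622 = 3374
ΔH = Σ(broken) − Σ(formed) = (2764 + D) − (3374) = −610 + D
Setting this equal to −188 kJ gives D = 422 kJ/mol.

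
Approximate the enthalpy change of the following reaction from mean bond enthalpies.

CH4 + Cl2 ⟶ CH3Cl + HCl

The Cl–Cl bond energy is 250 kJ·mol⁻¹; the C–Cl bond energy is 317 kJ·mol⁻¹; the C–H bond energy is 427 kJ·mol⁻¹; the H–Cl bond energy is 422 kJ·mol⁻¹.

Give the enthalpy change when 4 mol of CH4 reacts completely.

Bonds broken (reactants):
  C–H: 4 × 427 = 1708
  Cl–Cl: 1 × 250 = 250
  Σ(broken) = 1958 kJ
Bonds formed (products):
  C–Cl: 1 × 317 = 317
  C–H: 3 × 427 = 1281
  H–Cl: 1 × 422 = 422
  Σ(formed) = 2020 kJ
ΔH = Σ(broken) − Σ(formed) = 1958 − 2020 = −62 kJ
For 4× the reaction as written: 4 × (−62) = −248 kJ

ΔH = −248 kJ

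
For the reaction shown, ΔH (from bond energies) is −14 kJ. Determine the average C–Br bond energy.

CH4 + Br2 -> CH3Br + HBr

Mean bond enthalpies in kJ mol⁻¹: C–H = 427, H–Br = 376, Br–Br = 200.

Let D be the C–Br bond energy.
Σ(broken) = 1×200 + 4×427 = 1908
Σ(formed) = 1×D + 3×427 + 1×376 = 1657 + D
ΔH = Σ(broken) − Σ(formed) = (1908) − (1657 + D) = +251 − D
Setting this equal to −14 kJ gives D = 265 kJ/mol.

D(C–Br) ≈ 265 kJ/mol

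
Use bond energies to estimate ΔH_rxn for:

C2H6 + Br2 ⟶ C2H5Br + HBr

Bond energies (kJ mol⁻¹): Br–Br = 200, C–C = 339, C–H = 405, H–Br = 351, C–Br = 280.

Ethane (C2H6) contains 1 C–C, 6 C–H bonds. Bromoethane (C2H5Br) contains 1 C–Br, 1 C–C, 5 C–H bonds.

ΔH ≈ −26 kJ

Bonds broken (reactants):
  Br–Br: 1 × 200 = 200
  C–C: 1 × 339 = 339
  C–H: 6 × 405 = 2430
  Σ(broken) = 2969 kJ
Bonds formed (products):
  C–Br: 1 × 280 = 280
  C–C: 1 × 339 = 339
  C–H: 5 × 405 = 2025
  H–Br: 1 × 351 = 351
  Σ(formed) = 2995 kJ
ΔH = Σ(broken) − Σ(formed) = 2969 − 2995 = −26 kJ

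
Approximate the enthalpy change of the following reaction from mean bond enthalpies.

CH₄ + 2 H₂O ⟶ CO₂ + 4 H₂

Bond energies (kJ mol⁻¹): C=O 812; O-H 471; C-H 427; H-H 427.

ΔH ≈ +260 kJ

Bonds broken (reactants):
  C-H: 4 × 427 = 1708
  O-H: 4 × 471 = 1884
  Σ(broken) = 3592 kJ
Bonds formed (products):
  C=O: 2 × 812 = 1624
  H-H: 4 × 427 = 1708
  Σ(formed) = 3332 kJ
ΔH = Σ(broken) − Σ(formed) = 3592 − 3332 = +260 kJ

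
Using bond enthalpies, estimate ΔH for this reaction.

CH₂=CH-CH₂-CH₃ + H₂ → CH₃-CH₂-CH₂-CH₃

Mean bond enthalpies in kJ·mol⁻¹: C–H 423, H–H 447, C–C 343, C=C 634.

Bonds broken (reactants):
  C–C: 2 × 343 = 686
  C–H: 8 × 423 = 3384
  C=C: 1 × 634 = 634
  H–H: 1 × 447 = 447
  Σ(broken) = 5151 kJ
Bonds formed (products):
  C–C: 3 × 343 = 1029
  C–H: 10 × 423 = 4230
  Σ(formed) = 5259 kJ
ΔH = Σ(broken) − Σ(formed) = 5151 − 5259 = −108 kJ

ΔH ≈ −108 kJ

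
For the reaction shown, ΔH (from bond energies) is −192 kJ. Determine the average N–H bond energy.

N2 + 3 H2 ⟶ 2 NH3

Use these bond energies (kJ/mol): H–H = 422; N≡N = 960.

Let D be the N–H bond energy.
Σ(broken) = 3×422 + 1×960 = 2226
Σ(formed) = 6×D = 6D
ΔH = Σ(broken) − Σ(formed) = (2226) − (6D) = +2226 − 6D
Setting this equal to −192 kJ gives 6D = 2418, so D = 403 kJ/mol.

D(N–H) ≈ 403 kJ/mol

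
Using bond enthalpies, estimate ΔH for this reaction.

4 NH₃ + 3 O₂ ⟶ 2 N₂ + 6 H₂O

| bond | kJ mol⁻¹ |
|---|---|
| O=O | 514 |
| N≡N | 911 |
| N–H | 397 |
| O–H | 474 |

ΔH ≈ −1204 kJ

Bonds broken (reactants):
  N–H: 12 × 397 = 4764
  O=O: 3 × 514 = 1542
  Σ(broken) = 6306 kJ
Bonds formed (products):
  N≡N: 2 × 911 = 1822
  O–H: 12 × 474 = 5688
  Σ(formed) = 7510 kJ
ΔH = Σ(broken) − Σ(formed) = 6306 − 7510 = −1204 kJ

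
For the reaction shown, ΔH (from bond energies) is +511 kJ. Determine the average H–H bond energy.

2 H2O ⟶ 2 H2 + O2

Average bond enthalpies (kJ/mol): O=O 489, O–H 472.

D(H–H) ≈ 444 kJ/mol

Let D be the H–H bond energy.
Σ(broken) = 4×472 = 1888
Σ(formed) = 2×D + 1×489 = 489 + 2D
ΔH = Σ(broken) − Σ(formed) = (1888) − (489 + 2D) = +1399 − 2D
Setting this equal to +511 kJ gives 2D = 888, so D = 444 kJ/mol.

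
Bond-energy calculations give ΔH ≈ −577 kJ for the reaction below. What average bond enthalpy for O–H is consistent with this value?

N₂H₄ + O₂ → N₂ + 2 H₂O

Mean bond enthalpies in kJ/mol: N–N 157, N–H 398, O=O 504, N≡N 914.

D(O–H) ≈ 479 kJ/mol

Let D be the O–H bond energy.
Σ(broken) = 4×398 + 1×157 + 1×504 = 2253
Σ(formed) = 1×914 + 4×D = 914 + 4D
ΔH = Σ(broken) − Σ(formed) = (2253) − (914 + 4D) = +1339 − 4D
Setting this equal to −577 kJ gives 4D = 1916, so D = 479 kJ/mol.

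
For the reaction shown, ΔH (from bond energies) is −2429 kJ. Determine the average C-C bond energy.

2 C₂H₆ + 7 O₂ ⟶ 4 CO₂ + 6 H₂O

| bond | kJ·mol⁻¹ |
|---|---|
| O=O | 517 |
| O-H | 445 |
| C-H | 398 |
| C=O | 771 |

D(C-C) ≈ 342 kJ/mol

Let D be the C-C bond energy.
Σ(broken) = 2×D + 12×398 + 7×517 = 8395 + 2D
Σ(formed) = 8×771 + 12×445 = 11508
ΔH = Σ(broken) − Σ(formed) = (8395 + 2D) − (11508) = −3113 + 2D
Setting this equal to −2429 kJ gives 2D = 684, so D = 342 kJ/mol.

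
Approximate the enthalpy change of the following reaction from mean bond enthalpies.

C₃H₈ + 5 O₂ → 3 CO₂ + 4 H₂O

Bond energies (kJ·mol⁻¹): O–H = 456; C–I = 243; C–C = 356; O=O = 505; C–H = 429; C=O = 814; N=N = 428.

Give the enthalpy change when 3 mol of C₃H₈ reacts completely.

Bonds broken (reactants):
  C–C: 2 × 356 = 712
  C–H: 8 × 429 = 3432
  O=O: 5 × 505 = 2525
  Σ(broken) = 6669 kJ
Bonds formed (products):
  C=O: 6 × 814 = 4884
  O–H: 8 × 456 = 3648
  Σ(formed) = 8532 kJ
ΔH = Σ(broken) − Σ(formed) = 6669 − 8532 = −1863 kJ
For 3× the reaction as written: 3 × (−1863) = −5589 kJ

ΔH = −5589 kJ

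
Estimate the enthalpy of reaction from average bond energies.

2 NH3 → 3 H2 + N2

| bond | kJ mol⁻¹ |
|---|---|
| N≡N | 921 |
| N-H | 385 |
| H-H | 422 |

ΔH ≈ +123 kJ

Bonds broken (reactants):
  N-H: 6 × 385 = 2310
  Σ(broken) = 2310 kJ
Bonds formed (products):
  H-H: 3 × 422 = 1266
  N≡N: 1 × 921 = 921
  Σ(formed) = 2187 kJ
ΔH = Σ(broken) − Σ(formed) = 2310 − 2187 = +123 kJ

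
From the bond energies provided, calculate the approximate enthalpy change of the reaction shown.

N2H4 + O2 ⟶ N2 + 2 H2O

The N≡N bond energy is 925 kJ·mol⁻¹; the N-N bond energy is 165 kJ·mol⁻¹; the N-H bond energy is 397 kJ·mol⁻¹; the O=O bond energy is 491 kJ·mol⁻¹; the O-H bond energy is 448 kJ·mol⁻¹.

Bonds broken (reactants):
  N-H: 4 × 397 = 1588
  N-N: 1 × 165 = 165
  O=O: 1 × 491 = 491
  Σ(broken) = 2244 kJ
Bonds formed (products):
  N≡N: 1 × 925 = 925
  O-H: 4 × 448 = 1792
  Σ(formed) = 2717 kJ
ΔH = Σ(broken) − Σ(formed) = 2244 − 2717 = −473 kJ

ΔH ≈ −473 kJ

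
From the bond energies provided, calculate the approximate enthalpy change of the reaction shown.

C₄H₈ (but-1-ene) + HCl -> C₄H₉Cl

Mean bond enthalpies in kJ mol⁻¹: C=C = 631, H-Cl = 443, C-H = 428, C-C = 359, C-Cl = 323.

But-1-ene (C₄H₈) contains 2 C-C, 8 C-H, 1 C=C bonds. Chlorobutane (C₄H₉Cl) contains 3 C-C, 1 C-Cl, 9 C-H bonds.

Bonds broken (reactants):
  C-C: 2 × 359 = 718
  C-H: 8 × 428 = 3424
  C=C: 1 × 631 = 631
  H-Cl: 1 × 443 = 443
  Σ(broken) = 5216 kJ
Bonds formed (products):
  C-C: 3 × 359 = 1077
  C-Cl: 1 × 323 = 323
  C-H: 9 × 428 = 3852
  Σ(formed) = 5252 kJ
ΔH = Σ(broken) − Σ(formed) = 5216 − 5252 = −36 kJ

ΔH ≈ −36 kJ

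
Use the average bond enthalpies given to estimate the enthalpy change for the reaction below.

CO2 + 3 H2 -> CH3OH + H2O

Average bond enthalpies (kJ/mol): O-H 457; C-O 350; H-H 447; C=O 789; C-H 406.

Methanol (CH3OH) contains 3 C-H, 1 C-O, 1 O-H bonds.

ΔH ≈ −20 kJ

Bonds broken (reactants):
  C=O: 2 × 789 = 1578
  H-H: 3 × 447 = 1341
  Σ(broken) = 2919 kJ
Bonds formed (products):
  C-H: 3 × 406 = 1218
  C-O: 1 × 350 = 350
  O-H: 3 × 457 = 1371
  Σ(formed) = 2939 kJ
ΔH = Σ(broken) − Σ(formed) = 2919 − 2939 = −20 kJ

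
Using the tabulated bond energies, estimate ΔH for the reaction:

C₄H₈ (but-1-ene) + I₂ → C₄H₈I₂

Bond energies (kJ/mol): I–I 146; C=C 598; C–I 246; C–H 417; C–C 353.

Bonds broken (reactants):
  C–C: 2 × 353 = 706
  C–H: 8 × 417 = 3336
  C=C: 1 × 598 = 598
  I–I: 1 × 146 = 146
  Σ(broken) = 4786 kJ
Bonds formed (products):
  C–C: 3 × 353 = 1059
  C–H: 8 × 417 = 3336
  C–I: 2 × 246 = 492
  Σ(formed) = 4887 kJ
ΔH = Σ(broken) − Σ(formed) = 4786 − 4887 = −101 kJ

ΔH ≈ −101 kJ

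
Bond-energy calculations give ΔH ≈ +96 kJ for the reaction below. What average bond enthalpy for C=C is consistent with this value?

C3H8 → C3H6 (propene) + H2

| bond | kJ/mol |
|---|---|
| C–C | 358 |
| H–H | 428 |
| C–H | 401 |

Let D be the C=C bond energy.
Σ(broken) = 2×358 + 8×401 = 3924
Σ(formed) = 1×358 + 6×401 + 1×D + 1×428 = 3192 + D
ΔH = Σ(broken) − Σ(formed) = (3924) − (3192 + D) = +732 − D
Setting this equal to +96 kJ gives D = 636 kJ/mol.

D(C=C) ≈ 636 kJ/mol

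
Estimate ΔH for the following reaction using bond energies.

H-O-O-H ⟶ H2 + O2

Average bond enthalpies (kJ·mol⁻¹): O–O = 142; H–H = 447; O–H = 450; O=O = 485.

Bonds broken (reactants):
  O–H: 2 × 450 = 900
  O–O: 1 × 142 = 142
  Σ(broken) = 1042 kJ
Bonds formed (products):
  H–H: 1 × 447 = 447
  O=O: 1 × 485 = 485
  Σ(formed) = 932 kJ
ΔH = Σ(broken) − Σ(formed) = 1042 − 932 = +110 kJ

ΔH ≈ +110 kJ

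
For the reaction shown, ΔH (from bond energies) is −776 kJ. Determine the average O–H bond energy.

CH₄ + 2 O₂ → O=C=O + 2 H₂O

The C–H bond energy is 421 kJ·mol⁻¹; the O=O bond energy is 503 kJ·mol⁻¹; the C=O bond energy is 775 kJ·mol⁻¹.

Let D be the O–H bond energy.
Σ(broken) = 4×421 + 2×503 = 2690
Σ(formed) = 2×775 + 4×D = 1550 + 4D
ΔH = Σ(broken) − Σ(formed) = (2690) − (1550 + 4D) = +1140 − 4D
Setting this equal to −776 kJ gives 4D = 1916, so D = 479 kJ/mol.

D(O–H) ≈ 479 kJ/mol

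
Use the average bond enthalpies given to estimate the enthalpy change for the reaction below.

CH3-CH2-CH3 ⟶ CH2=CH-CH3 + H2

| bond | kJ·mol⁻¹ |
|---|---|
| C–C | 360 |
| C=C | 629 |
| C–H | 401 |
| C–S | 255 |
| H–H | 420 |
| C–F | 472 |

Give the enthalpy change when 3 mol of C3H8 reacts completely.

ΔH = +339 kJ

Bonds broken (reactants):
  C–C: 2 × 360 = 720
  C–H: 8 × 401 = 3208
  Σ(broken) = 3928 kJ
Bonds formed (products):
  C–C: 1 × 360 = 360
  C–H: 6 × 401 = 2406
  C=C: 1 × 629 = 629
  H–H: 1 × 420 = 420
  Σ(formed) = 3815 kJ
ΔH = Σ(broken) − Σ(formed) = 3928 − 3815 = +113 kJ
For 3× the reaction as written: 3 × (+113) = +339 kJ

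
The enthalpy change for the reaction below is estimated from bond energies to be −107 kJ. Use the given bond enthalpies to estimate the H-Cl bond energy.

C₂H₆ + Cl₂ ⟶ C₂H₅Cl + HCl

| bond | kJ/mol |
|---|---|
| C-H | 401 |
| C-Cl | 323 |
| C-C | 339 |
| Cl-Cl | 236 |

Let D be the H-Cl bond energy.
Σ(broken) = 1×339 + 6×401 + 1×236 = 2981
Σ(formed) = 1×339 + 1×323 + 5×401 + 1×D = 2667 + D
ΔH = Σ(broken) − Σ(formed) = (2981) − (2667 + D) = +314 − D
Setting this equal to −107 kJ gives D = 421 kJ/mol.

D(H-Cl) ≈ 421 kJ/mol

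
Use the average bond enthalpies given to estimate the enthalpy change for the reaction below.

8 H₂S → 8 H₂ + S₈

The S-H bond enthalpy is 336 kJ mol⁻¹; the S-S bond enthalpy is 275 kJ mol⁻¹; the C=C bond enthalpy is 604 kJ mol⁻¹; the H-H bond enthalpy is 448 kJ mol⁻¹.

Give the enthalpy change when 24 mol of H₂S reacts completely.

ΔH = −1224 kJ

Bonds broken (reactants):
  S-H: 16 × 336 = 5376
  Σ(broken) = 5376 kJ
Bonds formed (products):
  H-H: 8 × 448 = 3584
  S-S: 8 × 275 = 2200
  Σ(formed) = 5784 kJ
ΔH = Σ(broken) − Σ(formed) = 5376 − 5784 = −408 kJ
For 3× the reaction as written: 3 × (−408) = −1224 kJ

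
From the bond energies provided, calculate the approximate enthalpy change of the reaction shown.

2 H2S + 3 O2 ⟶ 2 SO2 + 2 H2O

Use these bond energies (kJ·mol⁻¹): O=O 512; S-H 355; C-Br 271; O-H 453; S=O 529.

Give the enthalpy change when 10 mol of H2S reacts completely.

Bonds broken (reactants):
  O=O: 3 × 512 = 1536
  S-H: 4 × 355 = 1420
  Σ(broken) = 2956 kJ
Bonds formed (products):
  O-H: 4 × 453 = 1812
  S=O: 4 × 529 = 2116
  Σ(formed) = 3928 kJ
ΔH = Σ(broken) − Σ(formed) = 2956 − 3928 = −972 kJ
For 5× the reaction as written: 5 × (−972) = −4860 kJ

ΔH = −4860 kJ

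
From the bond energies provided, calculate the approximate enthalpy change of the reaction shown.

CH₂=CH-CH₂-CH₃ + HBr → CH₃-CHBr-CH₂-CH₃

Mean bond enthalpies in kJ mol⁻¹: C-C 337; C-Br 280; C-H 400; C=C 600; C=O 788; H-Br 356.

ΔH ≈ −61 kJ

Bonds broken (reactants):
  C-C: 2 × 337 = 674
  C-H: 8 × 400 = 3200
  C=C: 1 × 600 = 600
  H-Br: 1 × 356 = 356
  Σ(broken) = 4830 kJ
Bonds formed (products):
  C-Br: 1 × 280 = 280
  C-C: 3 × 337 = 1011
  C-H: 9 × 400 = 3600
  Σ(formed) = 4891 kJ
ΔH = Σ(broken) − Σ(formed) = 4830 − 4891 = −61 kJ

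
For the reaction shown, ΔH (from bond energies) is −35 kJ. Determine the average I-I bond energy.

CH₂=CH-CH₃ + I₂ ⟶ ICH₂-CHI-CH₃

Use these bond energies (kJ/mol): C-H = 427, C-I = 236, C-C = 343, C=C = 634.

D(I-I) ≈ 146 kJ/mol

Let D be the I-I bond energy.
Σ(broken) = 1×343 + 6×427 + 1×634 + 1×D = 3539 + D
Σ(formed) = 2×343 + 6×427 + 2×236 = 3720
ΔH = Σ(broken) − Σ(formed) = (3539 + D) − (3720) = −181 + D
Setting this equal to −35 kJ gives D = 146 kJ/mol.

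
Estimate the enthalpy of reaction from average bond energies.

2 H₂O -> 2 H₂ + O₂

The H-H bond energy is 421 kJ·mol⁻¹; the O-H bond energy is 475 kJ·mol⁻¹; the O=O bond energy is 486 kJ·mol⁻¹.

ΔH ≈ +572 kJ

Bonds broken (reactants):
  O-H: 4 × 475 = 1900
  Σ(broken) = 1900 kJ
Bonds formed (products):
  H-H: 2 × 421 = 842
  O=O: 1 × 486 = 486
  Σ(formed) = 1328 kJ
ΔH = Σ(broken) − Σ(formed) = 1900 − 1328 = +572 kJ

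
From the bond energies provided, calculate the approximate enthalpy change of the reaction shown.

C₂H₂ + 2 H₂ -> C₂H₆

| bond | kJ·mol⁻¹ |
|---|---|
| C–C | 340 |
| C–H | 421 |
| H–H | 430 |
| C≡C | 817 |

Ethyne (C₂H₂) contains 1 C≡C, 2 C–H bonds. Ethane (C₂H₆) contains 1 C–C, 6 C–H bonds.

ΔH ≈ −347 kJ

Bonds broken (reactants):
  C≡C: 1 × 817 = 817
  C–H: 2 × 421 = 842
  H–H: 2 × 430 = 860
  Σ(broken) = 2519 kJ
Bonds formed (products):
  C–C: 1 × 340 = 340
  C–H: 6 × 421 = 2526
  Σ(formed) = 2866 kJ
ΔH = Σ(broken) − Σ(formed) = 2519 − 2866 = −347 kJ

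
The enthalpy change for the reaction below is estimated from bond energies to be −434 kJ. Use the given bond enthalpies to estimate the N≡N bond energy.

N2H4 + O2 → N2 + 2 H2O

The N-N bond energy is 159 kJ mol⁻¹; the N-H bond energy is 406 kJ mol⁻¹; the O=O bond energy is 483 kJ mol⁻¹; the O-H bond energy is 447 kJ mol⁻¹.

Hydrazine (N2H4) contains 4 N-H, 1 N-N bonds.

Let D be the N≡N bond energy.
Σ(broken) = 4×406 + 1×159 + 1×483 = 2266
Σ(formed) = 1×D + 4×447 = 1788 + D
ΔH = Σ(broken) − Σ(formed) = (2266) − (1788 + D) = +478 − D
Setting this equal to −434 kJ gives D = 912 kJ/mol.

D(N≡N) ≈ 912 kJ/mol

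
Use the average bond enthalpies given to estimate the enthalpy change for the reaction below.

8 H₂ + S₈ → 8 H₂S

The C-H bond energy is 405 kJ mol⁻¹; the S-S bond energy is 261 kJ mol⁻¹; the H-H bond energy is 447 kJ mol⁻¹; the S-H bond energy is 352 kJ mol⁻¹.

Bonds broken (reactants):
  H-H: 8 × 447 = 3576
  S-S: 8 × 261 = 2088
  Σ(broken) = 5664 kJ
Bonds formed (products):
  S-H: 16 × 352 = 5632
  Σ(formed) = 5632 kJ
ΔH = Σ(broken) − Σ(formed) = 5664 − 5632 = +32 kJ

ΔH ≈ +32 kJ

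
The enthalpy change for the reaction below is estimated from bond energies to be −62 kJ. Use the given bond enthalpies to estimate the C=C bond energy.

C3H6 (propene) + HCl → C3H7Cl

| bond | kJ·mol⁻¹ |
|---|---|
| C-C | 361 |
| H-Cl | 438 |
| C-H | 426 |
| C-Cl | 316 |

D(C=C) ≈ 603 kJ/mol

Let D be the C=C bond energy.
Σ(broken) = 1×361 + 6×426 + 1×D + 1×438 = 3355 + D
Σ(formed) = 2×361 + 1×316 + 7×426 = 4020
ΔH = Σ(broken) − Σ(formed) = (3355 + D) − (4020) = −665 + D
Setting this equal to −62 kJ gives D = 603 kJ/mol.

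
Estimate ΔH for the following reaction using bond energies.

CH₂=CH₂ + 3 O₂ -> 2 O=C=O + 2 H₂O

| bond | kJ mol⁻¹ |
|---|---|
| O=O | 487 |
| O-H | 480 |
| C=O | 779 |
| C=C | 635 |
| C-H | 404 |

ΔH ≈ −1324 kJ

Bonds broken (reactants):
  C-H: 4 × 404 = 1616
  C=C: 1 × 635 = 635
  O=O: 3 × 487 = 1461
  Σ(broken) = 3712 kJ
Bonds formed (products):
  C=O: 4 × 779 = 3116
  O-H: 4 × 480 = 1920
  Σ(formed) = 5036 kJ
ΔH = Σ(broken) − Σ(formed) = 3712 − 5036 = −1324 kJ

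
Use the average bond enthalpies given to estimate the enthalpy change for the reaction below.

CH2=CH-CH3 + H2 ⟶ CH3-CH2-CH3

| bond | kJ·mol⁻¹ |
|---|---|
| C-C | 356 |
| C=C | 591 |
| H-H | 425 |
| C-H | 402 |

Bonds broken (reactants):
  C-C: 1 × 356 = 356
  C-H: 6 × 402 = 2412
  C=C: 1 × 591 = 591
  H-H: 1 × 425 = 425
  Σ(broken) = 3784 kJ
Bonds formed (products):
  C-C: 2 × 356 = 712
  C-H: 8 × 402 = 3216
  Σ(formed) = 3928 kJ
ΔH = Σ(broken) − Σ(formed) = 3784 − 3928 = −144 kJ

ΔH ≈ −144 kJ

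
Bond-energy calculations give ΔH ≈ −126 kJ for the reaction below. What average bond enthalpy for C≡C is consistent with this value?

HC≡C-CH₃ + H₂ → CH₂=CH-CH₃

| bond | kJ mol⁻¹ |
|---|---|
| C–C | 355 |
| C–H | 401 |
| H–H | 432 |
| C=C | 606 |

Let D be the C≡C bond energy.
Σ(broken) = 1×D + 1×355 + 4×401 + 1×432 = 2391 + D
Σ(formed) = 1×355 + 6×401 + 1×606 = 3367
ΔH = Σ(broken) − Σ(formed) = (2391 + D) − (3367) = −976 + D
Setting this equal to −126 kJ gives D = 850 kJ/mol.

D(C≡C) ≈ 850 kJ/mol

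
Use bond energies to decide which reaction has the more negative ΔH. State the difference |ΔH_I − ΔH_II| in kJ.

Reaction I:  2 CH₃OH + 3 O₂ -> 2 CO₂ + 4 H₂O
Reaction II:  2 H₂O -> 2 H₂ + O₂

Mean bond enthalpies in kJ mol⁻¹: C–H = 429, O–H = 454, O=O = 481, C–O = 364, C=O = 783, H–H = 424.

Reaction I:
  Bonds broken (reactants):
    C–H: 6 × 429 = 2574
    C–O: 2 × 364 = 728
    O–H: 2 × 454 = 908
    O=O: 3 × 481 = 1443
    Σ(broken) = 5653 kJ
  Bonds formed (products):
    C=O: 4 × 783 = 3132
    O–H: 8 × 454 = 3632
    Σ(formed) = 6764 kJ
  ΔH_I = 5653 − 6764 = −1111 kJ
Reaction II:
  Bonds broken (reactants):
    O–H: 4 × 454 = 1816
    Σ(broken) = 1816 kJ
  Bonds formed (products):
    H–H: 2 × 424 = 848
    O=O: 1 × 481 = 481
    Σ(formed) = 1329 kJ
  ΔH_II = 1816 − 1329 = +487 kJ
ΔH_I − ΔH_II = −1598 kJ, so reaction I has the more negative ΔH; |ΔH_I − ΔH_II| = 1598 kJ.

Reaction I, by 1598 kJ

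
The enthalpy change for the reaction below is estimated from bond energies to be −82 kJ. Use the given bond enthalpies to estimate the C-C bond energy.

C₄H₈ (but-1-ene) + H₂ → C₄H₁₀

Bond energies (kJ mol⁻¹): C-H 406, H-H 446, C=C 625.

Let D be the C-C bond energy.
Σ(broken) = 2×D + 8×406 + 1×625 + 1×446 = 4319 + 2D
Σ(formed) = 3×D + 10×406 = 4060 + 3D
ΔH = Σ(broken) − Σ(formed) = (4319 + 2D) − (4060 + 3D) = +259 − D
Setting this equal to −82 kJ gives D = 341 kJ/mol.

D(C-C) ≈ 341 kJ/mol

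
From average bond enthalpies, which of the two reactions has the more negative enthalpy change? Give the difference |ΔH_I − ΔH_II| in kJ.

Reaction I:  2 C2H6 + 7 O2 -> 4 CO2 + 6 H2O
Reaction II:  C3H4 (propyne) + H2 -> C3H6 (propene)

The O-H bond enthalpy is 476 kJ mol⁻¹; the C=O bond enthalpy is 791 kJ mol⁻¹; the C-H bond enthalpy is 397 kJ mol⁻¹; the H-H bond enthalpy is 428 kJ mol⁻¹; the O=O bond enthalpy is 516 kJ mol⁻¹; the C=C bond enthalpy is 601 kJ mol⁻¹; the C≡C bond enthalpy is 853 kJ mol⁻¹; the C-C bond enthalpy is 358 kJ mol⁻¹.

Reaction I:
  Bonds broken (reactants):
    C-C: 2 × 358 = 716
    C-H: 12 × 397 = 4764
    O=O: 7 × 516 = 3612
    Σ(broken) = 9092 kJ
  Bonds formed (products):
    C=O: 8 × 791 = 6328
    O-H: 12 × 476 = 5712
    Σ(formed) = 12040 kJ
  ΔH_I = 9092 − 12040 = −2948 kJ
Reaction II:
  Bonds broken (reactants):
    C≡C: 1 × 853 = 853
    C-C: 1 × 358 = 358
    C-H: 4 × 397 = 1588
    H-H: 1 × 428 = 428
    Σ(broken) = 3227 kJ
  Bonds formed (products):
    C-C: 1 × 358 = 358
    C-H: 6 × 397 = 2382
    C=C: 1 × 601 = 601
    Σ(formed) = 3341 kJ
  ΔH_II = 3227 − 3341 = −114 kJ
ΔH_I − ΔH_II = −2834 kJ, so reaction I has the more negative ΔH; |ΔH_I − ΔH_II| = 2834 kJ.

Reaction I, by 2834 kJ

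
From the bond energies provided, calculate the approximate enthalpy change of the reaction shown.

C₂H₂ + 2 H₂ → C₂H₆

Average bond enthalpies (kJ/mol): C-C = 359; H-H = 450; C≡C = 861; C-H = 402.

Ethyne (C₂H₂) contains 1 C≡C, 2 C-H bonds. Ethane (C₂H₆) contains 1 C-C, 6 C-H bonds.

ΔH ≈ −206 kJ

Bonds broken (reactants):
  C≡C: 1 × 861 = 861
  C-H: 2 × 402 = 804
  H-H: 2 × 450 = 900
  Σ(broken) = 2565 kJ
Bonds formed (products):
  C-C: 1 × 359 = 359
  C-H: 6 × 402 = 2412
  Σ(formed) = 2771 kJ
ΔH = Σ(broken) − Σ(formed) = 2565 − 2771 = −206 kJ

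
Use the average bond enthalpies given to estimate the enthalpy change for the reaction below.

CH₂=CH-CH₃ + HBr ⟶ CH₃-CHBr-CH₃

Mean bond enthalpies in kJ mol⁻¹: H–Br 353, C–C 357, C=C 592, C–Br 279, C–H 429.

ΔH ≈ −120 kJ

Bonds broken (reactants):
  C–C: 1 × 357 = 357
  C–H: 6 × 429 = 2574
  C=C: 1 × 592 = 592
  H–Br: 1 × 353 = 353
  Σ(broken) = 3876 kJ
Bonds formed (products):
  C–Br: 1 × 279 = 279
  C–C: 2 × 357 = 714
  C–H: 7 × 429 = 3003
  Σ(formed) = 3996 kJ
ΔH = Σ(broken) − Σ(formed) = 3876 − 3996 = −120 kJ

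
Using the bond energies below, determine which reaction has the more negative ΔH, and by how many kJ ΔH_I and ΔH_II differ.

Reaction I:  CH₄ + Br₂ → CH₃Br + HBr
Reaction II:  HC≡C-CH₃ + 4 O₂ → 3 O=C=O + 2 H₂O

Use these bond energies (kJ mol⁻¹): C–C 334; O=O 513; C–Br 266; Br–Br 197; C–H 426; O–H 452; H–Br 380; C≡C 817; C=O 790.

Reaction I:
  Bonds broken (reactants):
    Br–Br: 1 × 197 = 197
    C–H: 4 × 426 = 1704
    Σ(broken) = 1901 kJ
  Bonds formed (products):
    C–Br: 1 × 266 = 266
    C–H: 3 × 426 = 1278
    H–Br: 1 × 380 = 380
    Σ(formed) = 1924 kJ
  ΔH_I = 1901 − 1924 = −23 kJ
Reaction II:
  Bonds broken (reactants):
    C≡C: 1 × 817 = 817
    C–C: 1 × 334 = 334
    C–H: 4 × 426 = 1704
    O=O: 4 × 513 = 2052
    Σ(broken) = 4907 kJ
  Bonds formed (products):
    C=O: 6 × 790 = 4740
    O–H: 4 × 452 = 1808
    Σ(formed) = 6548 kJ
  ΔH_II = 4907 − 6548 = −1641 kJ
ΔH_I − ΔH_II = +1618 kJ, so reaction II has the more negative ΔH; |ΔH_I − ΔH_II| = 1618 kJ.

Reaction II, by 1618 kJ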